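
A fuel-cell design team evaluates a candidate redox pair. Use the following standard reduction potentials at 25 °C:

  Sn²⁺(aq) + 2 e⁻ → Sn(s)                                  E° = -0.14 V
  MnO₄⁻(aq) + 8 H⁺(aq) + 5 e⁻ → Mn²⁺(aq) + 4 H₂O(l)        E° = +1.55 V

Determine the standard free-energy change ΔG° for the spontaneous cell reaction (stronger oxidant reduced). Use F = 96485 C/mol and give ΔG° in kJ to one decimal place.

-1630.6 kJ

MnO₄⁻/Mn²⁺ (E° = +1.55 V) is the cathode; Sn²⁺/Sn (E° = -0.14 V) is the anode, so E°cell = +1.69 V.
Balancing electrons gives n = 10 (lcm of 5 and 2).
ΔG° = −nFE° = −(10)(96485)(+1.69) = -1,630,596 J = -1630.6 kJ.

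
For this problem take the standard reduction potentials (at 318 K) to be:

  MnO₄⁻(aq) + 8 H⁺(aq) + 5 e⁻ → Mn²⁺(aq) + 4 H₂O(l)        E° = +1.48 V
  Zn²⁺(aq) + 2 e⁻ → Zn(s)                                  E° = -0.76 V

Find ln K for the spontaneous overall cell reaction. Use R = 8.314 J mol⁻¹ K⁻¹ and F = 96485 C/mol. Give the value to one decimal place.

817.5

Cathode: MnO₄⁻/Mn²⁺; anode: Zn²⁺/Zn. E°cell = (+1.48) − (-0.76) = +2.24 V, with n = 10.
ΔG° = −nFE° = −RT ln K, so ln K = nFE°/(RT) = (10)(96485)(+2.24) / ((8.314)(318)) = 817.468.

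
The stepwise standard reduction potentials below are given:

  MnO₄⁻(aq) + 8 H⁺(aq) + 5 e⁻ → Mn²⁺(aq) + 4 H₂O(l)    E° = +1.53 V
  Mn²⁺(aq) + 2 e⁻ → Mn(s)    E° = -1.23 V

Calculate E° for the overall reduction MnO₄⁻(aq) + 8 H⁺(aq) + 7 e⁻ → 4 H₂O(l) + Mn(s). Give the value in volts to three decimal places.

Standard free energies of sequential steps add: ΔG°₃ = ΔG°₁ + ΔG°₂, so n₃E°₃ = n₁E°₁ + n₂E°₂.
E°₃ = (5×+1.53 + 2×-1.23) / 7 = (+5.190) / 7 = +0.741 V.

+0.741 V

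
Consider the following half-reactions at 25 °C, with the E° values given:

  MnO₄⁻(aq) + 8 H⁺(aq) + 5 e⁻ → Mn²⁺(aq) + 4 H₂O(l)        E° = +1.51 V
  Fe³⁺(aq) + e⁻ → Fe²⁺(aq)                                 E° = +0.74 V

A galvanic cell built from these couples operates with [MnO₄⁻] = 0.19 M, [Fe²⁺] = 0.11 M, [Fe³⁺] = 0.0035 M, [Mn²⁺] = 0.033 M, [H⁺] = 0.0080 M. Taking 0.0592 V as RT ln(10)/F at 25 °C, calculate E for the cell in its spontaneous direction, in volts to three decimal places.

+0.669 V

MnO₄⁻/Mn²⁺ is the cathode (higher E°), Fe³⁺/Fe²⁺ the anode: E°cell = +1.51 − (+0.74) = +0.77 V, n = 5.
Overall: MnO₄⁻(aq) + 8 H⁺(aq) + 5 Fe²⁺(aq) → Mn²⁺(aq) + 4 H₂O(l) + 5 Fe³⁺(aq)
Q = [Mn²⁺]·[Fe³⁺]^5 / ([MnO₄⁻]·[H⁺]^8·[Fe²⁺]^5); log Q = 8.528.
E = E° − (0.0592/n) log Q = +0.77 − (0.0592/5)(8.528) = +0.669 V.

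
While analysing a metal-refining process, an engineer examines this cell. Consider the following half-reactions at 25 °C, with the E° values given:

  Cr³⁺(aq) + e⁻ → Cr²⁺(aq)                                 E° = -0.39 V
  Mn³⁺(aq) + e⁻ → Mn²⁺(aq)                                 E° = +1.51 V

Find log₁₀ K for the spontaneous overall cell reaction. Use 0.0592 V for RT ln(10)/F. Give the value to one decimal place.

32.1

Cathode: Mn³⁺/Mn²⁺; anode: Cr³⁺/Cr²⁺. E°cell = +1.90 V, n = 1.
log K = nE°cell / 0.0592 = (1)(+1.90) / 0.0592 = 32.1.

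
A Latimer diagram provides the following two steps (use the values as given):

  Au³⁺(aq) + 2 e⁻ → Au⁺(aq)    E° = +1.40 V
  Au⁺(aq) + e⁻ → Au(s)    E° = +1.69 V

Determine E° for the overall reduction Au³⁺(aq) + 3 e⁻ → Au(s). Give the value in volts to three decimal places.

Adding the free-energy changes (−nFE°) of the two steps gives −n₃FE°₃ = −n₁FE°₁ − n₂FE°₂.
E°₃ = (2×+1.40 + 1×+1.69) / 3 = (+4.490) / 3 = +1.497 V.

+1.497 V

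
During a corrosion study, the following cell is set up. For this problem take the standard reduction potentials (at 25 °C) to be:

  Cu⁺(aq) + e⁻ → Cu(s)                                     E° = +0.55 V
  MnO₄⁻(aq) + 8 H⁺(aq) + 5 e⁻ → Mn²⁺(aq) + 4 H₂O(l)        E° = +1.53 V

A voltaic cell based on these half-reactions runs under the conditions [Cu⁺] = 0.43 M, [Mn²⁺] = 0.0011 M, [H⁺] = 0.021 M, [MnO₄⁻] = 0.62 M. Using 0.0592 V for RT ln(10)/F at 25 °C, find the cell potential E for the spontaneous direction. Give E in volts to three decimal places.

+0.875 V

MnO₄⁻/Mn²⁺ is the cathode (higher E°), Cu⁺/Cu the anode: E°cell = +1.53 − (+0.55) = +0.98 V, n = 5.
Overall: MnO₄⁻(aq) + 8 H⁺(aq) + 5 Cu(s) → Mn²⁺(aq) + 4 H₂O(l) + 5 Cu⁺(aq)
Q = [Mn²⁺]·[Cu⁺]^5 / ([MnO₄⁻]·[H⁺]^8); log Q = 8.839.
E = E° − (0.0592/n) log Q = +0.98 − (0.0592/5)(8.839) = +0.875 V.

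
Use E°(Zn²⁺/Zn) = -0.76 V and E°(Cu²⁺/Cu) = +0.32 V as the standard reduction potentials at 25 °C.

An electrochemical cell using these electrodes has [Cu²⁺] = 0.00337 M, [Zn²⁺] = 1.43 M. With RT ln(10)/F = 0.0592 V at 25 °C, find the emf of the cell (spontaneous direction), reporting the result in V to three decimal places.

+1.002 V

Cu²⁺/Cu is the cathode (higher E°), Zn²⁺/Zn the anode: E°cell = +0.32 − (-0.76) = +1.08 V, n = 2.
Overall: Cu²⁺(aq) + Zn(s) → Cu(s) + Zn²⁺(aq)
Q = [Zn²⁺] / ([Cu²⁺]); log Q = 2.628.
E = E° − (0.0592/n) log Q = +1.08 − (0.0592/2)(2.628) = +1.002 V.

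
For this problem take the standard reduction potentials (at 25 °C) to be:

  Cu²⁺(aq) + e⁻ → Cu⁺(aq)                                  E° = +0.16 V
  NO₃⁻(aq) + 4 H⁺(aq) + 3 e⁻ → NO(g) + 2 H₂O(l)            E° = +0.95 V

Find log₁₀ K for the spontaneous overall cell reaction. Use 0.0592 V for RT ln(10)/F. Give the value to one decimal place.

40.0

Cathode: NO₃⁻/NO; anode: Cu²⁺/Cu⁺. E°cell = +0.79 V, n = 3.
log K = nE°cell / 0.0592 = (3)(+0.79) / 0.0592 = 40.0.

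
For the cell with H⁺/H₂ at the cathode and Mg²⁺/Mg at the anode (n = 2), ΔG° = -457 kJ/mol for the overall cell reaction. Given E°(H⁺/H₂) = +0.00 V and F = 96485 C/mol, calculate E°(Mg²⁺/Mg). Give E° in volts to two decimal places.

E°cell = −ΔG°/(nF) = −(-457×10³)/((2)(96485)) = +2.368 V.
Since H⁺/H₂ is the cathode and Mg²⁺/Mg the anode, E°cell = E°(H⁺/H₂) − E°(Mg²⁺/Mg).
So E°(Mg²⁺/Mg) = E°(H⁺/H₂) − E°cell = (+0.00) − (+2.368) = -2.37 V.

-2.37 V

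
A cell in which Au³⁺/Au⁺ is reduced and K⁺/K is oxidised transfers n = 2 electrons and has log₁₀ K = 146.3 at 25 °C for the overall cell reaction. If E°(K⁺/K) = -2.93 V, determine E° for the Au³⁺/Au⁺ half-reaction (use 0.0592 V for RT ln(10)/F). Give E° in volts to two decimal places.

E°cell = (0.0592/n)·log K = (0.0592/2)(146.3) = +4.330 V.
Since Au³⁺/Au⁺ is the cathode and K⁺/K the anode, E°cell = E°(Au³⁺/Au⁺) − E°(K⁺/K).
So E°(Au³⁺/Au⁺) = E°cell + E°(K⁺/K) = +4.330 + (-2.93) = +1.40 V.

+1.40 V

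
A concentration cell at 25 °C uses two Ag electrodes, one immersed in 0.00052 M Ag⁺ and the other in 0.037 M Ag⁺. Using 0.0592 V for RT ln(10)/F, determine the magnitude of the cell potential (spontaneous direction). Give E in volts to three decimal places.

+0.110 V

For a concentration cell E°cell = 0. The 0.037 M side is the cathode (reduction is favoured where [Ag⁺] is higher).
With n = 1, E = −(0.0592/1) log([Ag⁺]ₐₙ/[Ag⁺]꜀ₐₜ) = −(0.0592/1) log(0.00052/0.037) = −(0.0592/1)(-1.852) = +0.110 V.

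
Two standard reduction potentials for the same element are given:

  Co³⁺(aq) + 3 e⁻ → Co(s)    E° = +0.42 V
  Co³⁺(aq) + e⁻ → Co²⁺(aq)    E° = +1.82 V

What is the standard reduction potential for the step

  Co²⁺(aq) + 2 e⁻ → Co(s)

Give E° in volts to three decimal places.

-0.280 V

Sequential free energies add, so n₃E°₃ = n₁E°₁ + n₂E°₂.
With n₃ = 3, and the known step contributing 1×(+1.82) V, the unknown satisfies 2·E° = 3×(+0.42) − 1×(+1.82) = -0.560.
E° = -0.560 / 2 = -0.280 V.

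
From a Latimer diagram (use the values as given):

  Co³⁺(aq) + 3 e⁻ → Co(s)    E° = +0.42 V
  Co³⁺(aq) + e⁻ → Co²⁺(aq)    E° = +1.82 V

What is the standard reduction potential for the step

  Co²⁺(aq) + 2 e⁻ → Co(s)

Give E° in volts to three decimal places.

-0.280 V

Sequential free energies add, so n₃E°₃ = n₁E°₁ + n₂E°₂.
With n₃ = 3, and the known step contributing 1×(+1.82) V, the unknown satisfies 2·E° = 3×(+0.42) − 1×(+1.82) = -0.560.
E° = -0.560 / 2 = -0.280 V.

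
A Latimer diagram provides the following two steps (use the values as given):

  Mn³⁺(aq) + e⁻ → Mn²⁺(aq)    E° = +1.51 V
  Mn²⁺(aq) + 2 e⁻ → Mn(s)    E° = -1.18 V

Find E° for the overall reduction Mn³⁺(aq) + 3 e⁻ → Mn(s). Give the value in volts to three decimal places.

-0.283 V

Adding the free-energy changes (−nFE°) of the two steps gives −n₃FE°₃ = −n₁FE°₁ − n₂FE°₂.
E°₃ = (1×+1.51 + 2×-1.18) / 3 = (-0.850) / 3 = -0.283 V.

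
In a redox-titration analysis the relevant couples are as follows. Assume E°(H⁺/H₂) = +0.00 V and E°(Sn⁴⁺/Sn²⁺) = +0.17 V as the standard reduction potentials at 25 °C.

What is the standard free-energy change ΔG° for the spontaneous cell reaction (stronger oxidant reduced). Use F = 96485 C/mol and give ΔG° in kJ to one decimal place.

-32.8 kJ

Sn⁴⁺/Sn²⁺ (E° = +0.17 V) is the cathode; H⁺/H₂ (E° = +0.00 V) is the anode, so E°cell = +0.17 V.
Balancing electrons gives n = 2 (lcm of 2 and 2).
ΔG° = −nFE° = −(2)(96485)(+0.17) = -32,805 J = -32.8 kJ.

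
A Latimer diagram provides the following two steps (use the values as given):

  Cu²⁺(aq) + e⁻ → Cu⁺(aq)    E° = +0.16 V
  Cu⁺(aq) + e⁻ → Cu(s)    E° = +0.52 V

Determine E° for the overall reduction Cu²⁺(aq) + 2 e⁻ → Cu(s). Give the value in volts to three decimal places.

+0.340 V

Standard free energies of sequential steps add: ΔG°₃ = ΔG°₁ + ΔG°₂, so n₃E°₃ = n₁E°₁ + n₂E°₂.
E°₃ = (1×+0.16 + 1×+0.52) / 2 = (+0.680) / 2 = +0.340 V.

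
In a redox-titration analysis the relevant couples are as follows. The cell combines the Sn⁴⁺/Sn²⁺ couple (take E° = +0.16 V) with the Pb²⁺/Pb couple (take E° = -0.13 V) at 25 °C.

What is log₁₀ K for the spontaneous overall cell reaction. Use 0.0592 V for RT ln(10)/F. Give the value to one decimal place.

Cathode: Sn⁴⁺/Sn²⁺; anode: Pb²⁺/Pb. E°cell = +0.29 V, n = 2.
log K = nE°cell / 0.0592 = (2)(+0.29) / 0.0592 = 9.8.

9.8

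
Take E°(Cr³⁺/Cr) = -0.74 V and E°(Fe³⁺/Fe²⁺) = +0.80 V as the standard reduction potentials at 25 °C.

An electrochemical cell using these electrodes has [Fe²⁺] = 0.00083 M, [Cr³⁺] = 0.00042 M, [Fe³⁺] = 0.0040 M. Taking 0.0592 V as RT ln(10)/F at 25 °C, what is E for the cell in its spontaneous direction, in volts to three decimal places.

Fe³⁺/Fe²⁺ is the cathode (higher E°), Cr³⁺/Cr the anode: E°cell = +0.80 − (-0.74) = +1.54 V, n = 3.
Overall: 3 Fe³⁺(aq) + Cr(s) → 3 Fe²⁺(aq) + Cr³⁺(aq)
Q = [Fe²⁺]^3·[Cr³⁺] / ([Fe³⁺]^3); log Q = -5.426.
E = E° − (0.0592/n) log Q = +1.54 − (0.0592/3)(-5.426) = +1.647 V.

+1.647 V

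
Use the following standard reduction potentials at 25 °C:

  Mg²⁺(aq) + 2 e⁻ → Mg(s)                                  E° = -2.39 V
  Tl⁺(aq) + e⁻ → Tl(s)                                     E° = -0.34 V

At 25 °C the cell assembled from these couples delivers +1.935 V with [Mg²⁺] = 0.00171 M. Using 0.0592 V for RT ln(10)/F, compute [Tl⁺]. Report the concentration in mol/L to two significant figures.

Tl⁺/Tl is the cathode, Mg²⁺/Mg the anode: E°cell = +2.05 V, n = 2.
Overall reaction: 2 Tl⁺(aq) + Mg(s) → 2 Tl(s) + Mg²⁺(aq); Q = [Mg²⁺]^1/[Tl⁺]^2.
From E = E° − (0.0592/n) log Q: log Q = (E° − E)·n/0.0592 = (+2.05 − (+1.935))·2/0.0592 = 3.8851.
So 2·log[Tl⁺] = 1·log(0.00171) − log Q = -2.7670 − (3.8851) = -6.6521; log[Tl⁺] = -6.6521 / 2 = -3.3260; [Tl⁺] = 10^(-3.3260) ≈ 0.00047 M.

0.00047 M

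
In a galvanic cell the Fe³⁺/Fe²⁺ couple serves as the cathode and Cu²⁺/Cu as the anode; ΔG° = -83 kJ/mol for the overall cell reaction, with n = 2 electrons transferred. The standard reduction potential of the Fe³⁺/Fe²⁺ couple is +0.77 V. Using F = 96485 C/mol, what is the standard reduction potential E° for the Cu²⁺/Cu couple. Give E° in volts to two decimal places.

E°cell = −ΔG°/(nF) = −(-83×10³)/((2)(96485)) = +0.430 V.
Since Fe³⁺/Fe²⁺ is the cathode and Cu²⁺/Cu the anode, E°cell = E°(Fe³⁺/Fe²⁺) − E°(Cu²⁺/Cu).
So E°(Cu²⁺/Cu) = E°(Fe³⁺/Fe²⁺) − E°cell = (+0.77) − (+0.430) = +0.34 V.

+0.34 V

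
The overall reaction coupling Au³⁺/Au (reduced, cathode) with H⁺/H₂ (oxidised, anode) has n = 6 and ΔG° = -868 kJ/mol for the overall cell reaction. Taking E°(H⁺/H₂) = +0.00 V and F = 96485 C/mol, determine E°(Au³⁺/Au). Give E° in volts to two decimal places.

+1.50 V

E°cell = −ΔG°/(nF) = −(-868×10³)/((6)(96485)) = +1.499 V.
Since Au³⁺/Au is the cathode and H⁺/H₂ the anode, E°cell = E°(Au³⁺/Au) − E°(H⁺/H₂).
So E°(Au³⁺/Au) = E°cell + E°(H⁺/H₂) = +1.499 + (+0.00) = +1.50 V.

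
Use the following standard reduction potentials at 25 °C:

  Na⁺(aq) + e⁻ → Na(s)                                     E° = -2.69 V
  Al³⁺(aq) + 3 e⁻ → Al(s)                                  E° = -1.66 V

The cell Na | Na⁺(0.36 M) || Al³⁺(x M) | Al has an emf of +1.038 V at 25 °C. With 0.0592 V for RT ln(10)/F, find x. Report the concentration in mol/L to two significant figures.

Al³⁺/Al is the cathode, Na⁺/Na the anode: E°cell = +1.03 V, n = 3.
Overall reaction: Al³⁺(aq) + 3 Na(s) → Al(s) + 3 Na⁺(aq); Q = [Na⁺]^3/[Al³⁺]^1.
From E = E° − (0.0592/n) log Q: log Q = (E° − E)·n/0.0592 = (+1.03 − (+1.038))·3/0.0592 = -0.4054.
So 1·log[Al³⁺] = 3·log(0.36) − log Q = -1.3311 − (-0.4054) = -0.9257; [Al³⁺] = 10^(-0.9257) ≈ 0.12 M.

0.12 M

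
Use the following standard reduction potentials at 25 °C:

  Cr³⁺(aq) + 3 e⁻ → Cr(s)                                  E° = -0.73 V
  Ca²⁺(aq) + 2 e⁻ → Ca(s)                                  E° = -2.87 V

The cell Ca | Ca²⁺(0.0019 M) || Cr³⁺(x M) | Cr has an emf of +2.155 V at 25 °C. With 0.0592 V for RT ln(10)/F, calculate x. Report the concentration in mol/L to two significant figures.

Cr³⁺/Cr is the cathode, Ca²⁺/Ca the anode: E°cell = +2.14 V, n = 6.
Overall reaction: 2 Cr³⁺(aq) + 3 Ca(s) → 2 Cr(s) + 3 Ca²⁺(aq); Q = [Ca²⁺]^3/[Cr³⁺]^2.
From E = E° − (0.0592/n) log Q: log Q = (E° − E)·n/0.0592 = (+2.14 − (+2.155))·6/0.0592 = -1.5203.
So 2·log[Cr³⁺] = 3·log(0.0019) − log Q = -8.1637 − (-1.5203) = -6.6434; log[Cr³⁺] = -6.6434 / 2 = -3.3217; [Cr³⁺] = 10^(-3.3217) ≈ 0.00048 M.

0.00048 M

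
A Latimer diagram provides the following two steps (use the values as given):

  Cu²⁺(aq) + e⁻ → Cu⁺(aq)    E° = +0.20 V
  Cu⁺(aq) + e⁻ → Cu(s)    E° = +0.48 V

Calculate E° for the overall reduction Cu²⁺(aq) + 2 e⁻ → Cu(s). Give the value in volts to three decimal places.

+0.340 V

Since ΔG° = −nFE° is additive over sequential reductions, n₃E°₃ = n₁E°₁ + n₂E°₂.
E°₃ = (1×+0.20 + 1×+0.48) / 2 = (+0.680) / 2 = +0.340 V.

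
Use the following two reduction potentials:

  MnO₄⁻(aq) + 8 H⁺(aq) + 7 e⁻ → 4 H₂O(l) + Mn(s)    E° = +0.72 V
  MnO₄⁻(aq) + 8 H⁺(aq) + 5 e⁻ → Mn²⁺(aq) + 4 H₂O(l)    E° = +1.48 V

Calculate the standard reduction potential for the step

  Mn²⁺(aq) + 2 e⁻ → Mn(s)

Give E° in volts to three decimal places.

Sequential free energies add, so n₃E°₃ = n₁E°₁ + n₂E°₂.
With n₃ = 7, and the known step contributing 5×(+1.48) V, the unknown satisfies 2·E° = 7×(+0.72) − 5×(+1.48) = -2.360.
E° = -2.360 / 2 = -1.180 V.

-1.180 V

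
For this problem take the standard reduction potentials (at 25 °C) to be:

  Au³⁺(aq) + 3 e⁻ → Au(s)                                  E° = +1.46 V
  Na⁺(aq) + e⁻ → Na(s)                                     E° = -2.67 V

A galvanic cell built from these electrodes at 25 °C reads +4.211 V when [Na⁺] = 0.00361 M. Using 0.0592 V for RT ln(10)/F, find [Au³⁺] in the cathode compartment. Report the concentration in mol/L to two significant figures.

Au³⁺/Au is the cathode, Na⁺/Na the anode: E°cell = +4.13 V, n = 3.
Overall reaction: Au³⁺(aq) + 3 Na(s) → Au(s) + 3 Na⁺(aq); Q = [Na⁺]^3/[Au³⁺]^1.
From E = E° − (0.0592/n) log Q: log Q = (E° − E)·n/0.0592 = (+4.13 − (+4.211))·3/0.0592 = -4.1047.
So 1·log[Au³⁺] = 3·log(0.00361) − log Q = -7.3275 − (-4.1047) = -3.2228; [Au³⁺] = 10^(-3.2228) ≈ 0.00060 M.

0.00060 M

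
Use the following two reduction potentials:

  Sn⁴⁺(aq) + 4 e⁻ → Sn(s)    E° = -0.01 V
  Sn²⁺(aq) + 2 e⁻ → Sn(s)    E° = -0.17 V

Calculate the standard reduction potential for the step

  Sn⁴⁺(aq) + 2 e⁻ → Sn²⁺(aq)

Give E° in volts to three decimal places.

+0.150 V

Sequential free energies add, so n₃E°₃ = n₁E°₁ + n₂E°₂.
With n₃ = 4, and the known step contributing 2×(-0.17) V, the unknown satisfies 2·E° = 4×(-0.01) − 2×(-0.17) = +0.300.
E° = +0.300 / 2 = +0.150 V.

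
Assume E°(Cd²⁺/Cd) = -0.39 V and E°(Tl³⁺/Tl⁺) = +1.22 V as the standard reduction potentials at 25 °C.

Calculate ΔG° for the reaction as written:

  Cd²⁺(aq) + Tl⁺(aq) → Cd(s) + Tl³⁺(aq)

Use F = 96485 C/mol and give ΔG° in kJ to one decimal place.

+310.7 kJ

As written, Cd²⁺/Cd is reduced (cathode) and Tl³⁺/Tl⁺ is oxidised (anode), so E°cell = (-0.39) − (+1.22) = -1.61 V.
Balancing electrons gives n = 2.
ΔG° = −nFE° = −(2)(96485)(-1.61) = 310,682 J = +310.7 kJ.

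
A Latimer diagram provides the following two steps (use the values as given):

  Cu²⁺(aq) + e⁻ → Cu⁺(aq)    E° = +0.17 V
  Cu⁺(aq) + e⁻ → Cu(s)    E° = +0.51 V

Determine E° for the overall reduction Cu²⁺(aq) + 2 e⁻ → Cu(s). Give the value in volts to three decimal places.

+0.340 V

Standard free energies of sequential steps add: ΔG°₃ = ΔG°₁ + ΔG°₂, so n₃E°₃ = n₁E°₁ + n₂E°₂.
E°₃ = (1×+0.17 + 1×+0.51) / 2 = (+0.680) / 2 = +0.340 V.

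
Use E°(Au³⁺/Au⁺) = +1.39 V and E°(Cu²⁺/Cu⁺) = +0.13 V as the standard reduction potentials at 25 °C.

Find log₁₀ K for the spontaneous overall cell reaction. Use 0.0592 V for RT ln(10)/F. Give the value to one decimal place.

Cathode: Au³⁺/Au⁺; anode: Cu²⁺/Cu⁺. E°cell = +1.26 V, n = 2.
log K = nE°cell / 0.0592 = (2)(+1.26) / 0.0592 = 42.6.

42.6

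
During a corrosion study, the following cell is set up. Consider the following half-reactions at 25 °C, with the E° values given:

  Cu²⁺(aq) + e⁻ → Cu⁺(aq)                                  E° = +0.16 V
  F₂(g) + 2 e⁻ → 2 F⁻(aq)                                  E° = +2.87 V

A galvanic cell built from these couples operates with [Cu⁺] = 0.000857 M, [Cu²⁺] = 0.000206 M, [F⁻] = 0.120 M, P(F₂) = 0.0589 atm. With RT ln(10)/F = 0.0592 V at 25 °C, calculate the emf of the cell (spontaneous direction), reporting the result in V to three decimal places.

+2.765 V

F₂/F⁻ is the cathode (higher E°), Cu²⁺/Cu⁺ the anode: E°cell = +2.87 − (+0.16) = +2.71 V, n = 2.
Overall: F₂(g) + 2 Cu⁺(aq) → 2 F⁻(aq) + 2 Cu²⁺(aq)
Q = [F⁻]^2·[Cu²⁺]^2 / (P(F₂)·[Cu⁺]^2); log Q = -1.850.
E = E° − (0.0592/n) log Q = +2.71 − (0.0592/2)(-1.850) = +2.765 V.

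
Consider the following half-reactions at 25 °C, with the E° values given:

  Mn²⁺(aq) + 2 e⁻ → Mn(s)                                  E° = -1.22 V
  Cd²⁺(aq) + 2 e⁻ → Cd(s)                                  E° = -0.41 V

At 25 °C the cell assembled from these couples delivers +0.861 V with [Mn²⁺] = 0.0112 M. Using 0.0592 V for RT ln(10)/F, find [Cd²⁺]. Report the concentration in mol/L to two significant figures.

Cd²⁺/Cd is the cathode, Mn²⁺/Mn the anode: E°cell = +0.81 V, n = 2.
Overall reaction: Cd²⁺(aq) + Mn(s) → Cd(s) + Mn²⁺(aq); Q = [Mn²⁺]^1/[Cd²⁺]^1.
From E = E° − (0.0592/n) log Q: log Q = (E° − E)·n/0.0592 = (+0.81 − (+0.861))·2/0.0592 = -1.7230.
So 1·log[Cd²⁺] = 1·log(0.0112) − log Q = -1.9508 − (-1.7230) = -0.2278; [Cd²⁺] = 10^(-0.2278) ≈ 0.59 M.

0.59 M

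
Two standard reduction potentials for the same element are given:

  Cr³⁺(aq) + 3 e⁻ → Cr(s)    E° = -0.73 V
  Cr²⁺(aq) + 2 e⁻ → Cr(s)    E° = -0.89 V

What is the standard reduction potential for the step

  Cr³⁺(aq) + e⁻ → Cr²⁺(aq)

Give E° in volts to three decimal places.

Sequential free energies add, so n₃E°₃ = n₁E°₁ + n₂E°₂.
With n₃ = 3, and the known step contributing 2×(-0.89) V, the unknown satisfies 1·E° = 3×(-0.73) − 2×(-0.89) = -0.410.
E° = -0.410 / 1 = -0.410 V.

-0.410 V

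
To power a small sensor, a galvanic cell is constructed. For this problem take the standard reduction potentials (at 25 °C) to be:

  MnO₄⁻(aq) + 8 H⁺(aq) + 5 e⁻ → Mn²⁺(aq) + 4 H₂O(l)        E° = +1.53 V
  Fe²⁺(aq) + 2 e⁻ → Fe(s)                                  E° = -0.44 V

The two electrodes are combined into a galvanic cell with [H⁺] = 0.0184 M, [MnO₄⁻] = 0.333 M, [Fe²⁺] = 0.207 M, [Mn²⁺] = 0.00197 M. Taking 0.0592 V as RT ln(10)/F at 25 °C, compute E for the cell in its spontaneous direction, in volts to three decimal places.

MnO₄⁻/Mn²⁺ is the cathode (higher E°), Fe²⁺/Fe the anode: E°cell = +1.53 − (-0.44) = +1.97 V, n = 10.
Overall: 2 MnO₄⁻(aq) + 16 H⁺(aq) + 5 Fe(s) → 2 Mn²⁺(aq) + 8 H₂O(l) + 5 Fe²⁺(aq)
Q = [Mn²⁺]^2·[Fe²⁺]^5 / ([MnO₄⁻]^2·[H⁺]^16); log Q = 19.887.
E = E° − (0.0592/n) log Q = +1.97 − (0.0592/10)(19.887) = +1.852 V.

+1.852 V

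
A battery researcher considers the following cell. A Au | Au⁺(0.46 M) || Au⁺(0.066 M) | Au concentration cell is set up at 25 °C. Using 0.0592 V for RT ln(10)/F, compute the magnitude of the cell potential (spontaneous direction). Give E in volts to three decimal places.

For a concentration cell E°cell = 0. The 0.46 M side is the cathode (reduction is favoured where [Au⁺] is higher).
With n = 1, E = −(0.0592/1) log([Au⁺]ₐₙ/[Au⁺]꜀ₐₜ) = −(0.0592/1) log(0.066/0.46) = −(0.0592/1)(-0.843) = +0.050 V.

+0.050 V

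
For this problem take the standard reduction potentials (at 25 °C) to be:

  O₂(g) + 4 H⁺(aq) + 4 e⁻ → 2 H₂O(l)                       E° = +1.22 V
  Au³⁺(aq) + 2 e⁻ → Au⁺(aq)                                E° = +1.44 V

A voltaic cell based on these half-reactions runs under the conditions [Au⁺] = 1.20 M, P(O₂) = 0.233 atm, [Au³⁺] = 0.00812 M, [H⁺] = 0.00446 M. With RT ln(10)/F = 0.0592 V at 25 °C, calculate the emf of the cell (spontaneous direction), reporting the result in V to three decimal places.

+0.304 V

Au³⁺/Au⁺ is the cathode (higher E°), O₂/H₂O the anode: E°cell = +1.44 − (+1.22) = +0.22 V, n = 4.
Overall: 2 Au³⁺(aq) + 2 H₂O(l) → 2 Au⁺(aq) + O₂(g) + 4 H⁺(aq)
Q = [Au⁺]^2·P(O₂)·[H⁺]^4 / ([Au³⁺]^2); log Q = -5.696.
E = E° − (0.0592/n) log Q = +0.22 − (0.0592/4)(-5.696) = +0.304 V.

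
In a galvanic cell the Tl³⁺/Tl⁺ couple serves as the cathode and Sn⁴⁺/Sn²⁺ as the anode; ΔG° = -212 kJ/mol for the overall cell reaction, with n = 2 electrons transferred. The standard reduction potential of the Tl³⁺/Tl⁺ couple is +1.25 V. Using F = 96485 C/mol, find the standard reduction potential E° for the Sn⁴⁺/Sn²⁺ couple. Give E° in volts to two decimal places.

+0.15 V

E°cell = −ΔG°/(nF) = −(-212×10³)/((2)(96485)) = +1.099 V.
Since Tl³⁺/Tl⁺ is the cathode and Sn⁴⁺/Sn²⁺ the anode, E°cell = E°(Tl³⁺/Tl⁺) − E°(Sn⁴⁺/Sn²⁺).
So E°(Sn⁴⁺/Sn²⁺) = E°(Tl³⁺/Tl⁺) − E°cell = (+1.25) − (+1.099) = +0.15 V.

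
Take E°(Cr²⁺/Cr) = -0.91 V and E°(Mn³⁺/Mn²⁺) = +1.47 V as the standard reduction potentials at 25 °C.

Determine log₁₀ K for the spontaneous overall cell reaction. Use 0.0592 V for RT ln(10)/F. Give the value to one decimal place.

80.4

Cathode: Mn³⁺/Mn²⁺; anode: Cr²⁺/Cr. E°cell = +2.38 V, n = 2.
log K = nE°cell / 0.0592 = (2)(+2.38) / 0.0592 = 80.4.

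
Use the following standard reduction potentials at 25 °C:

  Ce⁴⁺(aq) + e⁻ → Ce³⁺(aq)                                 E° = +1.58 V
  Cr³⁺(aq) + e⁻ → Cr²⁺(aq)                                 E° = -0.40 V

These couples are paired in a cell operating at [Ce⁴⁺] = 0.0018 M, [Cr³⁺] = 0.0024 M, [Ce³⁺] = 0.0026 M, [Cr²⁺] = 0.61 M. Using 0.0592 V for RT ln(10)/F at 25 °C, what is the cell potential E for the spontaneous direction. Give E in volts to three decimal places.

+2.113 V

Ce⁴⁺/Ce³⁺ is the cathode (higher E°), Cr³⁺/Cr²⁺ the anode: E°cell = +1.58 − (-0.40) = +1.98 V, n = 1.
Overall: Ce⁴⁺(aq) + Cr²⁺(aq) → Ce³⁺(aq) + Cr³⁺(aq)
Q = [Ce³⁺]·[Cr³⁺] / ([Ce⁴⁺]·[Cr²⁺]); log Q = -2.245.
E = E° − (0.0592/n) log Q = +1.98 − (0.0592/1)(-2.245) = +2.113 V.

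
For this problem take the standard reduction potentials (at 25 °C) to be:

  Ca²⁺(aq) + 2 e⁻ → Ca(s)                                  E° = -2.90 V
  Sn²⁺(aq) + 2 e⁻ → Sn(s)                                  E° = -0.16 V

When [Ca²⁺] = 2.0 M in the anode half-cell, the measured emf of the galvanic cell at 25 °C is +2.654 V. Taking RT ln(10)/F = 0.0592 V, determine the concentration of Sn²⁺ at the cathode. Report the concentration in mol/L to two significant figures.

Sn²⁺/Sn is the cathode, Ca²⁺/Ca the anode: E°cell = +2.74 V, n = 2.
Overall reaction: Sn²⁺(aq) + Ca(s) → Sn(s) + Ca²⁺(aq); Q = [Ca²⁺]^1/[Sn²⁺]^1.
From E = E° − (0.0592/n) log Q: log Q = (E° − E)·n/0.0592 = (+2.74 − (+2.654))·2/0.0592 = 2.9054.
So 1·log[Sn²⁺] = 1·log(2) − log Q = 0.3010 − (2.9054) = -2.6044; [Sn²⁺] = 10^(-2.6044) ≈ 0.0025 M.

0.0025 M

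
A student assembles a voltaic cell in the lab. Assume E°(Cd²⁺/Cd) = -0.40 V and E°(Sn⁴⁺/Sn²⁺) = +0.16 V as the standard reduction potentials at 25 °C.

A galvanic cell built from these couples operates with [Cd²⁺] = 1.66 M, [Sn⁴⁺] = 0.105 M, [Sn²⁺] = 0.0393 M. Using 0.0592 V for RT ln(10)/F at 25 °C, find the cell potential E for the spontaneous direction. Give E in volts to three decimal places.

+0.566 V

Sn⁴⁺/Sn²⁺ is the cathode (higher E°), Cd²⁺/Cd the anode: E°cell = +0.16 − (-0.40) = +0.56 V, n = 2.
Overall: Sn⁴⁺(aq) + Cd(s) → Sn²⁺(aq) + Cd²⁺(aq)
Q = [Sn²⁺]·[Cd²⁺] / ([Sn⁴⁺]); log Q = -0.207.
E = E° − (0.0592/n) log Q = +0.56 − (0.0592/2)(-0.207) = +0.566 V.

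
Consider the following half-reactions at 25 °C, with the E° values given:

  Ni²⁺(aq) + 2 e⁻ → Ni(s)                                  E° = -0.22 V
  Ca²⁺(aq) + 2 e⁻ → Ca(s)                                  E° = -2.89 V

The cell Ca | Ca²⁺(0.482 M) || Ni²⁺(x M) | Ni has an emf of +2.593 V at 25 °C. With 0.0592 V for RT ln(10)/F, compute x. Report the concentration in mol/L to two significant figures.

Ni²⁺/Ni is the cathode, Ca²⁺/Ca the anode: E°cell = +2.67 V, n = 2.
Overall reaction: Ni²⁺(aq) + Ca(s) → Ni(s) + Ca²⁺(aq); Q = [Ca²⁺]^1/[Ni²⁺]^1.
From E = E° − (0.0592/n) log Q: log Q = (E° − E)·n/0.0592 = (+2.67 − (+2.593))·2/0.0592 = 2.6014.
So 1·log[Ni²⁺] = 1·log(0.482) − log Q = -0.3170 − (2.6014) = -2.9184; [Ni²⁺] = 10^(-2.9184) ≈ 0.0012 M.

0.0012 M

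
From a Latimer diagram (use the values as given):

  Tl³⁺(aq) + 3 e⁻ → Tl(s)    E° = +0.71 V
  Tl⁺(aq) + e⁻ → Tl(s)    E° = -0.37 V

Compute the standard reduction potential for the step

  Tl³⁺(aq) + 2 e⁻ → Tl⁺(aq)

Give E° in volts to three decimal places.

Sequential free energies add, so n₃E°₃ = n₁E°₁ + n₂E°₂.
With n₃ = 3, and the known step contributing 1×(-0.37) V, the unknown satisfies 2·E° = 3×(+0.71) − 1×(-0.37) = +2.500.
E° = +2.500 / 2 = +1.250 V.

+1.250 V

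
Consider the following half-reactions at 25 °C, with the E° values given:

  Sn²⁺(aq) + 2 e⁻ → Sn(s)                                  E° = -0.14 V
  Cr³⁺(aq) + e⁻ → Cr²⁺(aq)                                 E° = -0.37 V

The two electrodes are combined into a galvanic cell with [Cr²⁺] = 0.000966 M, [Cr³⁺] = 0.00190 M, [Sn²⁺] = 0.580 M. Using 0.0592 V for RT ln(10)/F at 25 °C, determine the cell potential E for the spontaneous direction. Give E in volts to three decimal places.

+0.206 V

Sn²⁺/Sn is the cathode (higher E°), Cr³⁺/Cr²⁺ the anode: E°cell = -0.14 − (-0.37) = +0.23 V, n = 2.
Overall: Sn²⁺(aq) + 2 Cr²⁺(aq) → Sn(s) + 2 Cr³⁺(aq)
Q = [Cr³⁺]^2 / ([Sn²⁺]·[Cr²⁺]^2); log Q = 0.824.
E = E° − (0.0592/n) log Q = +0.23 − (0.0592/2)(0.824) = +0.206 V.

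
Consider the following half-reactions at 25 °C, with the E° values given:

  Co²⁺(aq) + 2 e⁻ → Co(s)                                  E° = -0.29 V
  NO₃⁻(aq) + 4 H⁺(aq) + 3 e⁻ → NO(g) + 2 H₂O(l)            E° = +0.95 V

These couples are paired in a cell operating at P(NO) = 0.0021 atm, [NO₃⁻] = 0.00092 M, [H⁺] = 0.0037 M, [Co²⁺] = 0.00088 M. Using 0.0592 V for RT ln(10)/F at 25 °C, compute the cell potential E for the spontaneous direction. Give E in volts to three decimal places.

+1.131 V

NO₃⁻/NO is the cathode (higher E°), Co²⁺/Co the anode: E°cell = +0.95 − (-0.29) = +1.24 V, n = 6.
Overall: 2 NO₃⁻(aq) + 8 H⁺(aq) + 3 Co(s) → 2 NO(g) + 4 H₂O(l) + 3 Co²⁺(aq)
Q = P(NO)^2·[Co²⁺]^3 / ([NO₃⁻]^2·[H⁺]^8); log Q = 11.005.
E = E° − (0.0592/n) log Q = +1.24 − (0.0592/6)(11.005) = +1.131 V.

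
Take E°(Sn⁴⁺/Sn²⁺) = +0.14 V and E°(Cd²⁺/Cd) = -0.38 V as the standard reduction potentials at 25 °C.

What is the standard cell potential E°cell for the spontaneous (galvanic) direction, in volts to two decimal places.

+0.52 V

The Sn⁴⁺/Sn²⁺ couple has the higher reduction potential, so it is the cathode; Cd²⁺/Cd is oxidised at the anode.
E°cell = E°(cathode) − E°(anode) = (+0.14) − (-0.38) = +0.52 V.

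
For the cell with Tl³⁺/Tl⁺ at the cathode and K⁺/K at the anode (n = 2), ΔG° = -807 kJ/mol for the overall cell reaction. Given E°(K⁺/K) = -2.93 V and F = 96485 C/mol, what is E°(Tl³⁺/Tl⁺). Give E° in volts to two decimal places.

E°cell = −ΔG°/(nF) = −(-807×10³)/((2)(96485)) = +4.182 V.
Since Tl³⁺/Tl⁺ is the cathode and K⁺/K the anode, E°cell = E°(Tl³⁺/Tl⁺) − E°(K⁺/K).
So E°(Tl³⁺/Tl⁺) = E°cell + E°(K⁺/K) = +4.182 + (-2.93) = +1.25 V.

+1.25 V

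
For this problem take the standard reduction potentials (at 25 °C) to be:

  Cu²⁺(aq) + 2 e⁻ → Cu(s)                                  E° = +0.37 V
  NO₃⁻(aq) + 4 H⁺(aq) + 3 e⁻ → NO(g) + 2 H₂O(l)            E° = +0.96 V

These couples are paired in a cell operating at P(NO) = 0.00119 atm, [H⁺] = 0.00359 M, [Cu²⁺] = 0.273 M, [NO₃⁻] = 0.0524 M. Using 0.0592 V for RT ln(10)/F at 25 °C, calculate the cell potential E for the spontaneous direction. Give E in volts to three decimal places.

NO₃⁻/NO is the cathode (higher E°), Cu²⁺/Cu the anode: E°cell = +0.96 − (+0.37) = +0.59 V, n = 6.
Overall: 2 NO₃⁻(aq) + 8 H⁺(aq) + 3 Cu(s) → 2 NO(g) + 4 H₂O(l) + 3 Cu²⁺(aq)
Q = P(NO)^2·[Cu²⁺]^3 / ([NO₃⁻]^2·[H⁺]^8); log Q = 14.580.
E = E° − (0.0592/n) log Q = +0.59 − (0.0592/6)(14.580) = +0.446 V.

+0.446 V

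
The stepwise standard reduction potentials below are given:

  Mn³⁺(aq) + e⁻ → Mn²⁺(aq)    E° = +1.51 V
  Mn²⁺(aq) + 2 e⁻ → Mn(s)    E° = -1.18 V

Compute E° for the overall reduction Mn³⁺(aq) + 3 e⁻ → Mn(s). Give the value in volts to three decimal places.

Adding the free-energy changes (−nFE°) of the two steps gives −n₃FE°₃ = −n₁FE°₁ − n₂FE°₂.
E°₃ = (1×+1.51 + 2×-1.18) / 3 = (-0.850) / 3 = -0.283 V.

-0.283 V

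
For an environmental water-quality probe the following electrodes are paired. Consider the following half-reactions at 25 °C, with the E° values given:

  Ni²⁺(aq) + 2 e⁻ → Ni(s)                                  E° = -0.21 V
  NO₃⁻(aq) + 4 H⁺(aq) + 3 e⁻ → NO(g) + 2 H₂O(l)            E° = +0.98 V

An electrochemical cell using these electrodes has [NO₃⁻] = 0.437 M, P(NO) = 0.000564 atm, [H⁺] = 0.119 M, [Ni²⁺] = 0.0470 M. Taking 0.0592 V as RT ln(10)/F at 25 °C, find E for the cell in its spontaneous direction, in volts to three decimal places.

NO₃⁻/NO is the cathode (higher E°), Ni²⁺/Ni the anode: E°cell = +0.98 − (-0.21) = +1.19 V, n = 6.
Overall: 2 NO₃⁻(aq) + 8 H⁺(aq) + 3 Ni(s) → 2 NO(g) + 4 H₂O(l) + 3 Ni²⁺(aq)
Q = P(NO)^2·[Ni²⁺]^3 / ([NO₃⁻]^2·[H⁺]^8); log Q = -2.366.
E = E° − (0.0592/n) log Q = +1.19 − (0.0592/6)(-2.366) = +1.213 V.

+1.213 V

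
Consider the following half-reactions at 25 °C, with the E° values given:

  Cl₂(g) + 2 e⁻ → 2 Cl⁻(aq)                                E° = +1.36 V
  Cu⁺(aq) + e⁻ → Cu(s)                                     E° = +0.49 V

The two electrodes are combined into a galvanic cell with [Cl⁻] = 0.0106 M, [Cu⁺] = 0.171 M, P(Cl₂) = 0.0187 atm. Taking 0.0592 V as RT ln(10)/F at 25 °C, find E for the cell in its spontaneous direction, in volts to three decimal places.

+0.981 V

Cl₂/Cl⁻ is the cathode (higher E°), Cu⁺/Cu the anode: E°cell = +1.36 − (+0.49) = +0.87 V, n = 2.
Overall: Cl₂(g) + 2 Cu(s) → 2 Cl⁻(aq) + 2 Cu⁺(aq)
Q = [Cl⁻]^2·[Cu⁺]^2 / (P(Cl₂)); log Q = -3.755.
E = E° − (0.0592/n) log Q = +0.87 − (0.0592/2)(-3.755) = +0.981 V.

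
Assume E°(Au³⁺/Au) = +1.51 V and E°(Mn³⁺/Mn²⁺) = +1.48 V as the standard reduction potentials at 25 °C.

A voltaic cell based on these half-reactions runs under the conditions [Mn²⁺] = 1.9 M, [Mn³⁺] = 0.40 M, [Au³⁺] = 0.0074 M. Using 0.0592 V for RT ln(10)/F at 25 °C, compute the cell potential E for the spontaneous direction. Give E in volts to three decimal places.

Au³⁺/Au is the cathode (higher E°), Mn³⁺/Mn²⁺ the anode: E°cell = +1.51 − (+1.48) = +0.03 V, n = 3.
Overall: Au³⁺(aq) + 3 Mn²⁺(aq) → Au(s) + 3 Mn³⁺(aq)
Q = [Mn³⁺]^3 / ([Au³⁺]·[Mn²⁺]^3); log Q = 0.101.
E = E° − (0.0592/n) log Q = +0.03 − (0.0592/3)(0.101) = +0.028 V.

+0.028 V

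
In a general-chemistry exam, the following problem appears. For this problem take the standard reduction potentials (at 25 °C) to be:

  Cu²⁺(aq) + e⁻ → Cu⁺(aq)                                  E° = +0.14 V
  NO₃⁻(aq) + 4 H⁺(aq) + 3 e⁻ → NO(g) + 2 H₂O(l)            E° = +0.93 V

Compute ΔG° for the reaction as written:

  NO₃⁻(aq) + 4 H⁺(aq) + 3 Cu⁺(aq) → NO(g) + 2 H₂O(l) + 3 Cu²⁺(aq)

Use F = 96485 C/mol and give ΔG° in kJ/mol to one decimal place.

-228.7 kJ/mol

As written, NO₃⁻/NO is reduced (cathode) and Cu²⁺/Cu⁺ is oxidised (anode), so E°cell = (+0.93) − (+0.14) = +0.79 V.
Balancing electrons gives n = 3.
ΔG° = −nFE° = −(3)(96485)(+0.79) = -228,669 J = -228.7 kJ/mol.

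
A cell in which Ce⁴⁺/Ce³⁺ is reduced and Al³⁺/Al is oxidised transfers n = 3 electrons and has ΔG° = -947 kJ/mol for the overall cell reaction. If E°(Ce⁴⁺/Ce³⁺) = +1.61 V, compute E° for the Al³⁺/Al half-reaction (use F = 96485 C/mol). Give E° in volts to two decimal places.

E°cell = −ΔG°/(nF) = −(-947×10³)/((3)(96485)) = +3.272 V.
Since Ce⁴⁺/Ce³⁺ is the cathode and Al³⁺/Al the anode, E°cell = E°(Ce⁴⁺/Ce³⁺) − E°(Al³⁺/Al).
So E°(Al³⁺/Al) = E°(Ce⁴⁺/Ce³⁺) − E°cell = (+1.61) − (+3.272) = -1.66 V.

-1.66 V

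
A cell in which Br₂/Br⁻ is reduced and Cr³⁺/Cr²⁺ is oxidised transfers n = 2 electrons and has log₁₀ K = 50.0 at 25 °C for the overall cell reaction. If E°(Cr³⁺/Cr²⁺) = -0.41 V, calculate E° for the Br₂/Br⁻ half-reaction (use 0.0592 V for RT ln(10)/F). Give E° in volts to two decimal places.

E°cell = (0.0592/n)·log K = (0.0592/2)(50.0) = +1.480 V.
Since Br₂/Br⁻ is the cathode and Cr³⁺/Cr²⁺ the anode, E°cell = E°(Br₂/Br⁻) − E°(Cr³⁺/Cr²⁺).
So E°(Br₂/Br⁻) = E°cell + E°(Cr³⁺/Cr²⁺) = +1.480 + (-0.41) = +1.07 V.

+1.07 V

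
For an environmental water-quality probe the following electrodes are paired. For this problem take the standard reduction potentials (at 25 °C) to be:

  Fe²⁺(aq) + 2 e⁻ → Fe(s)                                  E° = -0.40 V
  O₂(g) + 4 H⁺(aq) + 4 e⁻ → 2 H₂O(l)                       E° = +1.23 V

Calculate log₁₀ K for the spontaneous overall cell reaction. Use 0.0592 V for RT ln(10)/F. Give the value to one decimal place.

110.1

Cathode: O₂/H₂O; anode: Fe²⁺/Fe. E°cell = +1.63 V, n = 4.
log K = nE°cell / 0.0592 = (4)(+1.63) / 0.0592 = 110.1.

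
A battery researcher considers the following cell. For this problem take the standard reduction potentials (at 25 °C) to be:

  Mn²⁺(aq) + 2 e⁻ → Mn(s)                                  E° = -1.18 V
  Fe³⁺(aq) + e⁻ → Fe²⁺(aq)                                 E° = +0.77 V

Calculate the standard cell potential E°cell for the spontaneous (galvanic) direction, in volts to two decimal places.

+1.95 V

The Fe³⁺/Fe²⁺ couple has the higher reduction potential, so it is the cathode; Mn²⁺/Mn is oxidised at the anode.
E°cell = E°(cathode) − E°(anode) = (+0.77) − (-1.18) = +1.95 V.
Since E°cell > 0, the reaction is spontaneous under standard conditions.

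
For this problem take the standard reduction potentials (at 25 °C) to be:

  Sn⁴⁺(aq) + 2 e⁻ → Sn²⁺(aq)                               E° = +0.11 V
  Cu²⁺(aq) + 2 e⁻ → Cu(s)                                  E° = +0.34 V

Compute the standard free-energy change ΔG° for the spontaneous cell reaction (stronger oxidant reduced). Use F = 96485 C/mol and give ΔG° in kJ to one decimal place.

Cu²⁺/Cu (E° = +0.34 V) is the cathode; Sn⁴⁺/Sn²⁺ (E° = +0.11 V) is the anode, so E°cell = +0.23 V.
Balancing electrons gives n = 2 (lcm of 2 and 2).
ΔG° = −nFE° = −(2)(96485)(+0.23) = -44,383 J = -44.4 kJ.

-44.4 kJ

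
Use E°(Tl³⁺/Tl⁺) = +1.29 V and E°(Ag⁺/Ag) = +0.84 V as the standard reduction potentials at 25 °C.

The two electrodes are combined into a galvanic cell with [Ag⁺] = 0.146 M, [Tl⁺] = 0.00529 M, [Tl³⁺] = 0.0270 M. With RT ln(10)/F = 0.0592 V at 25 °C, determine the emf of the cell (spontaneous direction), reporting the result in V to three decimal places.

Tl³⁺/Tl⁺ is the cathode (higher E°), Ag⁺/Ag the anode: E°cell = +1.29 − (+0.84) = +0.45 V, n = 2.
Overall: Tl³⁺(aq) + 2 Ag(s) → Tl⁺(aq) + 2 Ag⁺(aq)
Q = [Tl⁺]·[Ag⁺]^2 / ([Tl³⁺]); log Q = -2.379.
E = E° − (0.0592/n) log Q = +0.45 − (0.0592/2)(-2.379) = +0.520 V.

+0.520 V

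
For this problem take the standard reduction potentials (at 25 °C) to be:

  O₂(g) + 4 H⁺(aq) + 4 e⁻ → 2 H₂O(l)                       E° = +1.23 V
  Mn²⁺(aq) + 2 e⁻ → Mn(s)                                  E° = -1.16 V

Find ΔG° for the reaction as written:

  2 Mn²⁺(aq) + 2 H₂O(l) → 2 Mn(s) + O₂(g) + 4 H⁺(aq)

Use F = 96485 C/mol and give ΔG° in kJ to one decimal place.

+922.4 kJ

As written, Mn²⁺/Mn is reduced (cathode) and O₂/H₂O is oxidised (anode), so E°cell = (-1.16) − (+1.23) = -2.39 V.
Balancing electrons gives n = 4.
ΔG° = −nFE° = −(4)(96485)(-2.39) = 922,397 J = +922.4 kJ.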